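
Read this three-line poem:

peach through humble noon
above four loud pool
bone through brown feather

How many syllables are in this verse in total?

15

Line 1: "peach through humble noon": 1+1+2+1 = 5
Line 2: "above four loud pool": 2+1+1+1 = 5
Line 3: "bone through brown feather": 1+1+1+2 = 5
Total: 5 + 5 + 5 = 15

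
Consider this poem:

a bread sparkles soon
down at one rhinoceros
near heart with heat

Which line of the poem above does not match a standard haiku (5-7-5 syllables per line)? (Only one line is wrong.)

Line 1: a (1), bread (1), sparkles (2), soon (1) → 5 ✓
Line 2: down (1), at (1), one (1), rhinoceros (4) → 7 ✓
Line 3: near (1), heart (1), with (1), heat (1) → 4 (expected 5)

Line 3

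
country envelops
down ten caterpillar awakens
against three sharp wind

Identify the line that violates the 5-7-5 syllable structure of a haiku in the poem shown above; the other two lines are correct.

The second line

Line 1: country(2) + envelops(3) = 5 ✓
Line 2: down(1) + ten(1) + caterpillar(4) + awakens(3) = 9 (expected 7)
Line 3: against(2) + three(1) + sharp(1) + wind(1) = 5 ✓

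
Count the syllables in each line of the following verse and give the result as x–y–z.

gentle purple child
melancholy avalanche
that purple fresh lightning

Line 1: "gentle purple child": 2+2+1 = 5
Line 2: "melancholy avalanche": 4+3 = 7
Line 3: "that purple fresh lightning": 1+2+1+2 = 6

5–7–6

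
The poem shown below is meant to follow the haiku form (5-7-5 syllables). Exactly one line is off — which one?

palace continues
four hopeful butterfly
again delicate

Line 1: palace (2), continues (3) → 5 ✓
Line 2: four (1), hopeful (2), butterfly (3) → 6 (expected 7)
Line 3: again (2), delicate (3) → 5 ✓

Line 2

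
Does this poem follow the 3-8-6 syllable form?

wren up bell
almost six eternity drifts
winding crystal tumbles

Line 1: wren(1) + up(1) + bell(1) = 3 ✓
Line 2: almost(2) + six(1) + eternity(4) + drifts(1) = 8 ✓
Line 3: winding(2) + crystal(2) + tumbles(2) = 6 ✓

Yes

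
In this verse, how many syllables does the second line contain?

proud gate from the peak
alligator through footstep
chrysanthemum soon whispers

The second line: alligator (4), through (1), footstep (2) → 7

7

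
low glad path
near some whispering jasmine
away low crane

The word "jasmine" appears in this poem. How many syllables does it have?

2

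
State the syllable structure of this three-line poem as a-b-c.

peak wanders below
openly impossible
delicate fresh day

Line 1: peak (1), wanders (2), below (2) → 5
Line 2: openly (3), impossible (4) → 7
Line 3: delicate (3), fresh (1), day (1) → 5

5-7-5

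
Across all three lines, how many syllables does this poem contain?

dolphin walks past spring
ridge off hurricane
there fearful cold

14

Line 1: "dolphin walks past spring": 2+1+1+1 = 5
Line 2: "ridge off hurricane": 1+1+3 = 5
Line 3: "there fearful cold": 1+2+1 = 4
Total: 5 + 5 + 4 = 14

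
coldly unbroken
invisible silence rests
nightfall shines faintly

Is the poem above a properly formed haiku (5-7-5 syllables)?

Line 1: coldly (2), unbroken (3) → 5 ✓
Line 2: invisible (4), silence (2), rests (1) → 7 ✓
Line 3: nightfall (2), shines (1), faintly (2) → 5 ✓

Yes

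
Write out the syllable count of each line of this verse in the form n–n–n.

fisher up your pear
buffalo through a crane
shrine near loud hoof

5–6–4

Line 1: fisher (2), up (1), your (1), pear (1) → 5
Line 2: buffalo (3), through (1), a (1), crane (1) → 6
Line 3: shrine (1), near (1), loud (1), hoof (1) → 4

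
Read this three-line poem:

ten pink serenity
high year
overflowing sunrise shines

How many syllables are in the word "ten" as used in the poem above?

1

"ten" has 1 syllable.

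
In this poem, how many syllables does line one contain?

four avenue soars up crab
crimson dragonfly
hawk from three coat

7

Line one: "four avenue soars up crab": 1+3+1+1+1 = 7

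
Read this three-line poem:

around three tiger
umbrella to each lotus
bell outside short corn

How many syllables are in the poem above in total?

17

Line 1: around (2), three (1), tiger (2) → 5
Line 2: umbrella (3), to (1), each (1), lotus (2) → 7
Line 3: bell (1), outside (2), short (1), corn (1) → 5
Total: 5 + 7 + 5 = 17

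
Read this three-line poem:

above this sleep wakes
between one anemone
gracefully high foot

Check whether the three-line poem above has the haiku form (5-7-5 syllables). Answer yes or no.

Line 1: "above this sleep wakes": 2+1+1+1 = 5 ✓
Line 2: "between one anemone": 2+1+4 = 7 ✓
Line 3: "gracefully high foot": 3+1+1 = 5 ✓

Yes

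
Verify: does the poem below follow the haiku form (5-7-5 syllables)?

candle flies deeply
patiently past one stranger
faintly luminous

Line 1: candle(2) + flies(1) + deeply(2) = 5 ✓
Line 2: patiently(3) + past(1) + one(1) + stranger(2) = 7 ✓
Line 3: faintly(2) + luminous(3) = 5 ✓

Yes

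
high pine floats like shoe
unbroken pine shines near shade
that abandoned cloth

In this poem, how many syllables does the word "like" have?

1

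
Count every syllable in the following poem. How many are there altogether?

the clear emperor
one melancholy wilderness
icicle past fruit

Line 1: the (1), clear (1), emperor (3) → 5
Line 2: one (1), melancholy (4), wilderness (3) → 8
Line 3: icicle (3), past (1), fruit (1) → 5
Total: 5 + 8 + 5 = 18

18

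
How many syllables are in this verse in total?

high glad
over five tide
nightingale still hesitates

Line 1: high(1) + glad(1) = 2
Line 2: over(2) + five(1) + tide(1) = 4
Line 3: nightingale(3) + still(1) + hesitates(3) = 7
Total: 2 + 4 + 7 = 13

13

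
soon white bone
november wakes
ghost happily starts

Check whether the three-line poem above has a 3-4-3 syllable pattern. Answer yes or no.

Line 1: soon(1) + white(1) + bone(1) = 3 ✓
Line 2: november(3) + wakes(1) = 4 ✓
Line 3: ghost(1) + happily(3) + starts(1) = 5 (expected 3)

No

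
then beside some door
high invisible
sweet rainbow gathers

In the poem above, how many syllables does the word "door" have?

1

"door" has 1 syllable.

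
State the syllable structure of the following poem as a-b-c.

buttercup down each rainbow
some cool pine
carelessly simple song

7-3-6

Line 1: buttercup(3) + down(1) + each(1) + rainbow(2) = 7
Line 2: some(1) + cool(1) + pine(1) = 3
Line 3: carelessly(3) + simple(2) + song(1) = 6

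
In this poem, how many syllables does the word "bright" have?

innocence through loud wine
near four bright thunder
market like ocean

"bright" has 1 syllable.

1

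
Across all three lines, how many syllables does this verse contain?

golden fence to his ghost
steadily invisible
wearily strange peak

Line 1: golden(2) + fence(1) + to(1) + his(1) + ghost(1) = 6
Line 2: steadily(3) + invisible(4) = 7
Line 3: wearily(3) + strange(1) + peak(1) = 5
Total: 6 + 7 + 5 = 18

18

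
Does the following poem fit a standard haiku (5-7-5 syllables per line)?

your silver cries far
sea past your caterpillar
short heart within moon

Line 1: your (1), silver (2), cries (1), far (1) → 5 ✓
Line 2: sea (1), past (1), your (1), caterpillar (4) → 7 ✓
Line 3: short (1), heart (1), within (2), moon (1) → 5 ✓

Yes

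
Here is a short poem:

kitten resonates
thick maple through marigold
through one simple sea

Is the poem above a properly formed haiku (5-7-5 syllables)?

Line 1: kitten (2), resonates (3) → 5 ✓
Line 2: thick (1), maple (2), through (1), marigold (3) → 7 ✓
Line 3: through (1), one (1), simple (2), sea (1) → 5 ✓

Yes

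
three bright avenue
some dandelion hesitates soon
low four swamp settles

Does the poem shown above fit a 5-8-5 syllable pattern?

No

Line 1: three(1) + bright(1) + avenue(3) = 5 ✓
Line 2: some(1) + dandelion(4) + hesitates(3) + soon(1) = 9 (expected 8)
Line 3: low(1) + four(1) + swamp(1) + settles(2) = 5 ✓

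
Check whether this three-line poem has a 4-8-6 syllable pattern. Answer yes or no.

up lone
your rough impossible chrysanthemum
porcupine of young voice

Line 1: up(1) + lone(1) = 2 (expected 4)
Line 2: your(1) + rough(1) + impossible(4) + chrysanthemum(4) = 10 (expected 8)
Line 3: porcupine(3) + of(1) + young(1) + voice(1) = 6 ✓

No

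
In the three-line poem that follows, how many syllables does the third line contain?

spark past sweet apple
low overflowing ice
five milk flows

3

The third line: five(1) + milk(1) + flows(1) = 3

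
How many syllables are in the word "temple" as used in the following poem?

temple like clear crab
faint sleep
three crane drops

"temple" has 2 syllables.

2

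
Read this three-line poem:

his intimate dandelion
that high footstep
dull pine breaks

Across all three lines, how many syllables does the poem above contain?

15

Line 1: "his intimate dandelion": 1+3+4 = 8
Line 2: "that high footstep": 1+1+2 = 4
Line 3: "dull pine breaks": 1+1+1 = 3
Total: 8 + 4 + 3 = 15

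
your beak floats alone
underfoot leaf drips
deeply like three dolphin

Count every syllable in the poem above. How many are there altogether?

Line 1: your(1) + beak(1) + floats(1) + alone(2) = 5
Line 2: underfoot(3) + leaf(1) + drips(1) = 5
Line 3: deeply(2) + like(1) + three(1) + dolphin(2) = 6
Total: 5 + 5 + 6 = 16

16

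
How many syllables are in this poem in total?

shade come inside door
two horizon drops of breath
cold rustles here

16

Line 1: shade(1) + come(1) + inside(2) + door(1) = 5
Line 2: two(1) + horizon(3) + drops(1) + of(1) + breath(1) = 7
Line 3: cold(1) + rustles(2) + here(1) = 4
Total: 5 + 7 + 4 = 16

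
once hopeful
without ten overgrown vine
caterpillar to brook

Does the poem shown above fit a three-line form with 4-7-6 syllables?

Line 1: "once hopeful": 1+2 = 3 (expected 4)
Line 2: "without ten overgrown vine": 2+1+3+1 = 7 ✓
Line 3: "caterpillar to brook": 4+1+1 = 6 ✓

No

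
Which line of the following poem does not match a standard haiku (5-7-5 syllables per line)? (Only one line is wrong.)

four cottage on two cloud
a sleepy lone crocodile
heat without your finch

Line 1

Line 1: "four cottage on two cloud": 1+2+1+1+1 = 6 (expected 5)
Line 2: "a sleepy lone crocodile": 1+2+1+3 = 7 ✓
Line 3: "heat without your finch": 1+2+1+1 = 5 ✓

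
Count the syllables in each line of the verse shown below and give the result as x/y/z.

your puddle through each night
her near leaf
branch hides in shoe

Line 1: "your puddle through each night": 1+2+1+1+1 = 6
Line 2: "her near leaf": 1+1+1 = 3
Line 3: "branch hides in shoe": 1+1+1+1 = 4

6/3/4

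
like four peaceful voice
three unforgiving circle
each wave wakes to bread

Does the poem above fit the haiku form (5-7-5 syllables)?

Line 1: "like four peaceful voice": 1+1+2+1 = 5 ✓
Line 2: "three unforgiving circle": 1+4+2 = 7 ✓
Line 3: "each wave wakes to bread": 1+1+1+1+1 = 5 ✓

Yes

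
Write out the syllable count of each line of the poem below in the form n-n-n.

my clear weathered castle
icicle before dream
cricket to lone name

Line 1: my (1), clear (1), weathered (2), castle (2) → 6
Line 2: icicle (3), before (2), dream (1) → 6
Line 3: cricket (2), to (1), lone (1), name (1) → 5

6-6-5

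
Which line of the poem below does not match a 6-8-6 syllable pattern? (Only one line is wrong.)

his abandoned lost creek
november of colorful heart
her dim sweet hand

Line 3

Line 1: his(1) + abandoned(3) + lost(1) + creek(1) = 6 ✓
Line 2: november(3) + of(1) + colorful(3) + heart(1) = 8 ✓
Line 3: her(1) + dim(1) + sweet(1) + hand(1) = 4 (expected 6)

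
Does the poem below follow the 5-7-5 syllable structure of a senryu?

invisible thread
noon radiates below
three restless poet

No

Line 1: invisible (4), thread (1) → 5 ✓
Line 2: noon (1), radiates (3), below (2) → 6 (expected 7)
Line 3: three (1), restless (2), poet (2) → 5 ✓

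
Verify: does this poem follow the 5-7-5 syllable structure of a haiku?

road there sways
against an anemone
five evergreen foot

Line 1: road(1) + there(1) + sways(1) = 3 (expected 5)
Line 2: against(2) + an(1) + anemone(4) = 7 ✓
Line 3: five(1) + evergreen(3) + foot(1) = 5 ✓

No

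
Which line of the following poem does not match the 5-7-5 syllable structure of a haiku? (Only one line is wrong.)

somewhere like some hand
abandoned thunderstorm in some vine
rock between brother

Line 1: somewhere(2) + like(1) + some(1) + hand(1) = 5 ✓
Line 2: abandoned(3) + thunderstorm(3) + in(1) + some(1) + vine(1) = 9 (expected 7)
Line 3: rock(1) + between(2) + brother(2) = 5 ✓

Line 2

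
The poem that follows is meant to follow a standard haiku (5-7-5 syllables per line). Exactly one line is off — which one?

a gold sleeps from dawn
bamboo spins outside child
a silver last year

Line 1: a(1) + gold(1) + sleeps(1) + from(1) + dawn(1) = 5 ✓
Line 2: bamboo(2) + spins(1) + outside(2) + child(1) = 6 (expected 7)
Line 3: a(1) + silver(2) + last(1) + year(1) = 5 ✓

The second line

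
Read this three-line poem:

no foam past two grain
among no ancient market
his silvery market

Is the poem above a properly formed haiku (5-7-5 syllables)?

No

Line 1: no(1) + foam(1) + past(1) + two(1) + grain(1) = 5 ✓
Line 2: among(2) + no(1) + ancient(2) + market(2) = 7 ✓
Line 3: his(1) + silvery(3) + market(2) = 6 (expected 5)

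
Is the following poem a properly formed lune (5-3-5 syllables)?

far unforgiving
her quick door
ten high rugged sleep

Yes

Line 1: far(1) + unforgiving(4) = 5 ✓
Line 2: her(1) + quick(1) + door(1) = 3 ✓
Line 3: ten(1) + high(1) + rugged(2) + sleep(1) = 5 ✓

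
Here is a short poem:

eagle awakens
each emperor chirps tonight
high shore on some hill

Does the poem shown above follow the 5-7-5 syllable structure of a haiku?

Yes

Line 1: eagle(2) + awakens(3) = 5 ✓
Line 2: each(1) + emperor(3) + chirps(1) + tonight(2) = 7 ✓
Line 3: high(1) + shore(1) + on(1) + some(1) + hill(1) = 5 ✓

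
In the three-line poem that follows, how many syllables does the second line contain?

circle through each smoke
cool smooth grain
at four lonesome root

The second line: cool(1) + smooth(1) + grain(1) = 3

3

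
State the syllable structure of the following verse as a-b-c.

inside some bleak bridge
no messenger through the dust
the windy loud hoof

5-7-5

Line 1: inside(2) + some(1) + bleak(1) + bridge(1) = 5
Line 2: no(1) + messenger(3) + through(1) + the(1) + dust(1) = 7
Line 3: the(1) + windy(2) + loud(1) + hoof(1) = 5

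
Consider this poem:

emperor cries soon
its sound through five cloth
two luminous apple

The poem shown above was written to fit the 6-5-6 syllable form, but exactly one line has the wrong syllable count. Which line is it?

Line 1: emperor(3) + cries(1) + soon(1) = 5 (expected 6)
Line 2: its(1) + sound(1) + through(1) + five(1) + cloth(1) = 5 ✓
Line 3: two(1) + luminous(3) + apple(2) = 6 ✓

Line 1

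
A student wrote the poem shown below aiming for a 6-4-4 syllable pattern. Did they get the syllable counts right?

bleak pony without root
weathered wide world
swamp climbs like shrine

Line 1: bleak(1) + pony(2) + without(2) + root(1) = 6 ✓
Line 2: weathered(2) + wide(1) + world(1) = 4 ✓
Line 3: swamp(1) + climbs(1) + like(1) + shrine(1) = 4 ✓

Yes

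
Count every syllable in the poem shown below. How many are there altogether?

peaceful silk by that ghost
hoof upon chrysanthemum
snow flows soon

16

Line 1: peaceful (2), silk (1), by (1), that (1), ghost (1) → 6
Line 2: hoof (1), upon (2), chrysanthemum (4) → 7
Line 3: snow (1), flows (1), soon (1) → 3
Total: 6 + 7 + 3 = 16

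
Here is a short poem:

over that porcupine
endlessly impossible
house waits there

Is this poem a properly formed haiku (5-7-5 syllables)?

Line 1: over (2), that (1), porcupine (3) → 6 (expected 5)
Line 2: endlessly (3), impossible (4) → 7 ✓
Line 3: house (1), waits (1), there (1) → 3 (expected 5)

No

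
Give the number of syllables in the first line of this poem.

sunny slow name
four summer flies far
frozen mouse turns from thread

4

The first line: "sunny slow name": 2+1+1 = 4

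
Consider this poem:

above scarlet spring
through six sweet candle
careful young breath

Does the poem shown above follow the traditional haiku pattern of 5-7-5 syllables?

Line 1: "above scarlet spring": 2+2+1 = 5 ✓
Line 2: "through six sweet candle": 1+1+1+2 = 5 (expected 7)
Line 3: "careful young breath": 2+1+1 = 4 (expected 5)

No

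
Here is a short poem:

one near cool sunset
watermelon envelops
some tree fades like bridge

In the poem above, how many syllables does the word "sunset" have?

2

"sunset" has 2 syllables.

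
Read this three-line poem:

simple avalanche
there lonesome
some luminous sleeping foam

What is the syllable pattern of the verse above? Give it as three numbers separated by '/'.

Line 1: simple(2) + avalanche(3) = 5
Line 2: there(1) + lonesome(2) = 3
Line 3: some(1) + luminous(3) + sleeping(2) + foam(1) = 7

5/3/7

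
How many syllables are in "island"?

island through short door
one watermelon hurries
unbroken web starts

2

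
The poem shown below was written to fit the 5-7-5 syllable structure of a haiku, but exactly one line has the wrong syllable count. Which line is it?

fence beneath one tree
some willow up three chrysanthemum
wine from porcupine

Line 1: fence(1) + beneath(2) + one(1) + tree(1) = 5 ✓
Line 2: some(1) + willow(2) + up(1) + three(1) + chrysanthemum(4) = 9 (expected 7)
Line 3: wine(1) + from(1) + porcupine(3) = 5 ✓

Line 2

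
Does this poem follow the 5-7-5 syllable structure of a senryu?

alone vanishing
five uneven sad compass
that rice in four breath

Yes

Line 1: alone(2) + vanishing(3) = 5 ✓
Line 2: five(1) + uneven(3) + sad(1) + compass(2) = 7 ✓
Line 3: that(1) + rice(1) + in(1) + four(1) + breath(1) = 5 ✓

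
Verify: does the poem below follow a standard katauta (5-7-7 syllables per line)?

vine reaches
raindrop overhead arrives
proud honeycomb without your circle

Line 1: vine (1), reaches (2) → 3 (expected 5)
Line 2: raindrop (2), overhead (3), arrives (2) → 7 ✓
Line 3: proud (1), honeycomb (3), without (2), your (1), circle (2) → 9 (expected 7)

No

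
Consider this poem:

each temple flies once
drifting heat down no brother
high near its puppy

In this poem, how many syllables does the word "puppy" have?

2

"puppy" has 2 syllables.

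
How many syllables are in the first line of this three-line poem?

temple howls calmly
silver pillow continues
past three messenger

5

The first line: temple (2), howls (1), calmly (2) → 5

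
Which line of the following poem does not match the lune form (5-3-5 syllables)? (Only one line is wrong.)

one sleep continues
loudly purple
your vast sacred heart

The second line

Line 1: one (1), sleep (1), continues (3) → 5 ✓
Line 2: loudly (2), purple (2) → 4 (expected 3)
Line 3: your (1), vast (1), sacred (2), heart (1) → 5 ✓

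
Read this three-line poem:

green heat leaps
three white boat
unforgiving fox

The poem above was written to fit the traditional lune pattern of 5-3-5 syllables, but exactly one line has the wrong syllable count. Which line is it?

Line 1: green(1) + heat(1) + leaps(1) = 3 (expected 5)
Line 2: three(1) + white(1) + boat(1) = 3 ✓
Line 3: unforgiving(4) + fox(1) = 5 ✓

Line 1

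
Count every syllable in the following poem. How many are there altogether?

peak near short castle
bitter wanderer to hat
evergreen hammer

Line 1: peak (1), near (1), short (1), castle (2) → 5
Line 2: bitter (2), wanderer (3), to (1), hat (1) → 7
Line 3: evergreen (3), hammer (2) → 5
Total: 5 + 7 + 5 = 17

17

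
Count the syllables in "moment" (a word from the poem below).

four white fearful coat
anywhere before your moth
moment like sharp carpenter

2

"moment" has 2 syllables.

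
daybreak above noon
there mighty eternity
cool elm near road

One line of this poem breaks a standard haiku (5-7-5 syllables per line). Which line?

Line 3

Line 1: daybreak (2), above (2), noon (1) → 5 ✓
Line 2: there (1), mighty (2), eternity (4) → 7 ✓
Line 3: cool (1), elm (1), near (1), road (1) → 4 (expected 5)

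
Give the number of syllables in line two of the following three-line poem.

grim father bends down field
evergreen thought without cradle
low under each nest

Line two: "evergreen thought without cradle": 3+1+2+2 = 8

8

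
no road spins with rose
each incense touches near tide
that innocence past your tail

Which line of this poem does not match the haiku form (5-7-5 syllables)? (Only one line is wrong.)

Line 1: no (1), road (1), spins (1), with (1), rose (1) → 5 ✓
Line 2: each (1), incense (2), touches (2), near (1), tide (1) → 7 ✓
Line 3: that (1), innocence (3), past (1), your (1), tail (1) → 7 (expected 5)

The third line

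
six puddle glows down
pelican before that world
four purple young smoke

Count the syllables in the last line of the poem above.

The last line: four (1), purple (2), young (1), smoke (1) → 5

5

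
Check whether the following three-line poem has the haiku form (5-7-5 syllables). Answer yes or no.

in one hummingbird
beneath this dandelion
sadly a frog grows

Yes

Line 1: in (1), one (1), hummingbird (3) → 5 ✓
Line 2: beneath (2), this (1), dandelion (4) → 7 ✓
Line 3: sadly (2), a (1), frog (1), grows (1) → 5 ✓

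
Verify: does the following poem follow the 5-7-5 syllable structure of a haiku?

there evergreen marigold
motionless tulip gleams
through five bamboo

No

Line 1: there (1), evergreen (3), marigold (3) → 7 (expected 5)
Line 2: motionless (3), tulip (2), gleams (1) → 6 (expected 7)
Line 3: through (1), five (1), bamboo (2) → 4 (expected 5)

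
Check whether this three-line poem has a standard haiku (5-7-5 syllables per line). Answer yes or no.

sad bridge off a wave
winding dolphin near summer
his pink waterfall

Yes

Line 1: sad(1) + bridge(1) + off(1) + a(1) + wave(1) = 5 ✓
Line 2: winding(2) + dolphin(2) + near(1) + summer(2) = 7 ✓
Line 3: his(1) + pink(1) + waterfall(3) = 5 ✓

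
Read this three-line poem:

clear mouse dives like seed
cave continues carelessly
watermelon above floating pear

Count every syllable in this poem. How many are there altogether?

21

Line 1: clear (1), mouse (1), dives (1), like (1), seed (1) → 5
Line 2: cave (1), continues (3), carelessly (3) → 7
Line 3: watermelon (4), above (2), floating (2), pear (1) → 9
Total: 5 + 7 + 9 = 21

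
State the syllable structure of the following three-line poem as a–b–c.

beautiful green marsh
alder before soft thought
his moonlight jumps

5–6–4

Line 1: beautiful (3), green (1), marsh (1) → 5
Line 2: alder (2), before (2), soft (1), thought (1) → 6
Line 3: his (1), moonlight (2), jumps (1) → 4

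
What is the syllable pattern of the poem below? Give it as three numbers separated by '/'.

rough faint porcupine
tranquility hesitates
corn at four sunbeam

5/7/5

Line 1: "rough faint porcupine": 1+1+3 = 5
Line 2: "tranquility hesitates": 4+3 = 7
Line 3: "corn at four sunbeam": 1+1+1+2 = 5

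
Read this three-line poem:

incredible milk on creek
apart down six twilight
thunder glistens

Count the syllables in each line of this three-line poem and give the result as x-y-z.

Line 1: incredible (4), milk (1), on (1), creek (1) → 7
Line 2: apart (2), down (1), six (1), twilight (2) → 6
Line 3: thunder (2), glistens (2) → 4

7-6-4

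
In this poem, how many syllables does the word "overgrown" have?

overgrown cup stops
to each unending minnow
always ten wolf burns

3

"overgrown" has 3 syllables.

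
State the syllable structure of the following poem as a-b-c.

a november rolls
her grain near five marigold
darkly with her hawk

Line 1: a(1) + november(3) + rolls(1) = 5
Line 2: her(1) + grain(1) + near(1) + five(1) + marigold(3) = 7
Line 3: darkly(2) + with(1) + her(1) + hawk(1) = 5

5-7-5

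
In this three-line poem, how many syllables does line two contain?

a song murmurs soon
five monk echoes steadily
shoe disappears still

Line two: "five monk echoes steadily": 1+1+2+3 = 7

7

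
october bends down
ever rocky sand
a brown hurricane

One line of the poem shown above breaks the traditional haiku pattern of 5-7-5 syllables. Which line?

Line 1: october(3) + bends(1) + down(1) = 5 ✓
Line 2: ever(2) + rocky(2) + sand(1) = 5 (expected 7)
Line 3: a(1) + brown(1) + hurricane(3) = 5 ✓

The second line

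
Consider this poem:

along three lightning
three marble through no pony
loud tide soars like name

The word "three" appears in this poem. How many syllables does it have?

"three" has 1 syllable.

1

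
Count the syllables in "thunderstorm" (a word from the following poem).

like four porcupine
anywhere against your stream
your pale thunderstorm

3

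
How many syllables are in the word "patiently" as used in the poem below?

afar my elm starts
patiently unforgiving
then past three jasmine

3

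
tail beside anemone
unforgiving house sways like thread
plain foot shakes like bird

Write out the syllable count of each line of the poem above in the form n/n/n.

Line 1: tail(1) + beside(2) + anemone(4) = 7
Line 2: unforgiving(4) + house(1) + sways(1) + like(1) + thread(1) = 8
Line 3: plain(1) + foot(1) + shakes(1) + like(1) + bird(1) = 5

7/8/5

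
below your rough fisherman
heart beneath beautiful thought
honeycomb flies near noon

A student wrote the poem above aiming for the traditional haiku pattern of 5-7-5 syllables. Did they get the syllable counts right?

Line 1: "below your rough fisherman": 2+1+1+3 = 7 (expected 5)
Line 2: "heart beneath beautiful thought": 1+2+3+1 = 7 ✓
Line 3: "honeycomb flies near noon": 3+1+1+1 = 6 (expected 5)

No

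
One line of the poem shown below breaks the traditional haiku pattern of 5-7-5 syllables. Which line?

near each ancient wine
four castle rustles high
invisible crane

Line 1: "near each ancient wine": 1+1+2+1 = 5 ✓
Line 2: "four castle rustles high": 1+2+2+1 = 6 (expected 7)
Line 3: "invisible crane": 4+1 = 5 ✓

Line 2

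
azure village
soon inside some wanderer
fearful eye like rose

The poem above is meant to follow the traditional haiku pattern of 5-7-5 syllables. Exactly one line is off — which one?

Line 1: "azure village": 2+2 = 4 (expected 5)
Line 2: "soon inside some wanderer": 1+2+1+3 = 7 ✓
Line 3: "fearful eye like rose": 2+1+1+1 = 5 ✓

The first line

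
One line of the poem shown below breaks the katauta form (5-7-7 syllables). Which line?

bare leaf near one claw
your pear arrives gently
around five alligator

Line 2

Line 1: bare (1), leaf (1), near (1), one (1), claw (1) → 5 ✓
Line 2: your (1), pear (1), arrives (2), gently (2) → 6 (expected 7)
Line 3: around (2), five (1), alligator (4) → 7 ✓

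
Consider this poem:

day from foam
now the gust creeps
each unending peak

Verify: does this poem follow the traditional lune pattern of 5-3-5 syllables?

No

Line 1: "day from foam": 1+1+1 = 3 (expected 5)
Line 2: "now the gust creeps": 1+1+1+1 = 4 (expected 3)
Line 3: "each unending peak": 1+3+1 = 5 ✓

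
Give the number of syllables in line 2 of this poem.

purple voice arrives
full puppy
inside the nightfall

Line 2: "full puppy": 1+2 = 3

3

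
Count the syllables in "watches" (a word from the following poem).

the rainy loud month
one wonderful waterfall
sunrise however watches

2

"watches" has 2 syllables.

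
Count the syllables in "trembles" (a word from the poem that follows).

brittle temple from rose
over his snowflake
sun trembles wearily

"trembles" has 2 syllables.

2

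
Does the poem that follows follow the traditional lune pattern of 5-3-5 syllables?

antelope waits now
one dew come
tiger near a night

Yes

Line 1: antelope (3), waits (1), now (1) → 5 ✓
Line 2: one (1), dew (1), come (1) → 3 ✓
Line 3: tiger (2), near (1), a (1), night (1) → 5 ✓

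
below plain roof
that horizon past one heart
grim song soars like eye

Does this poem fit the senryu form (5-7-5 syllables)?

No

Line 1: below (2), plain (1), roof (1) → 4 (expected 5)
Line 2: that (1), horizon (3), past (1), one (1), heart (1) → 7 ✓
Line 3: grim (1), song (1), soars (1), like (1), eye (1) → 5 ✓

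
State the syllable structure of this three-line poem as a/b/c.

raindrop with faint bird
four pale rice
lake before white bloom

5/3/5

Line 1: raindrop (2), with (1), faint (1), bird (1) → 5
Line 2: four (1), pale (1), rice (1) → 3
Line 3: lake (1), before (2), white (1), bloom (1) → 5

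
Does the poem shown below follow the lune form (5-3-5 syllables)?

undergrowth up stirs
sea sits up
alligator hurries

Line 1: "undergrowth up stirs": 3+1+1 = 5 ✓
Line 2: "sea sits up": 1+1+1 = 3 ✓
Line 3: "alligator hurries": 4+2 = 6 (expected 5)

No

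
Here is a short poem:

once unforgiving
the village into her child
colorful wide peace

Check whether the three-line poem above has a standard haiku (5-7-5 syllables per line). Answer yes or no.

Line 1: once (1), unforgiving (4) → 5 ✓
Line 2: the (1), village (2), into (2), her (1), child (1) → 7 ✓
Line 3: colorful (3), wide (1), peace (1) → 5 ✓

Yes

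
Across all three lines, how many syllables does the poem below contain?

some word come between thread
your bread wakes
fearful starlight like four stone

Line 1: "some word come between thread": 1+1+1+2+1 = 6
Line 2: "your bread wakes": 1+1+1 = 3
Line 3: "fearful starlight like four stone": 2+2+1+1+1 = 7
Total: 6 + 3 + 7 = 16

16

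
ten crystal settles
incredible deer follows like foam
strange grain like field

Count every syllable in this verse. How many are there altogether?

Line 1: "ten crystal settles": 1+2+2 = 5
Line 2: "incredible deer follows like foam": 4+1+2+1+1 = 9
Line 3: "strange grain like field": 1+1+1+1 = 4
Total: 5 + 9 + 4 = 18

18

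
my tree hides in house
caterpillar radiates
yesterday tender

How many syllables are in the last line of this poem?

5

The last line: "yesterday tender": 3+2 = 5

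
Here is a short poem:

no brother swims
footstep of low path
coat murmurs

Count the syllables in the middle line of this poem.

5

The middle line: footstep(2) + of(1) + low(1) + path(1) = 5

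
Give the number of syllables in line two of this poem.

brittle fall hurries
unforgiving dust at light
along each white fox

7

Line two: unforgiving(4) + dust(1) + at(1) + light(1) = 7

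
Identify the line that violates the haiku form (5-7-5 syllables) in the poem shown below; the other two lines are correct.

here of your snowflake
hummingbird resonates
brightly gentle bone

Line 1: here(1) + of(1) + your(1) + snowflake(2) = 5 ✓
Line 2: hummingbird(3) + resonates(3) = 6 (expected 7)
Line 3: brightly(2) + gentle(2) + bone(1) = 5 ✓

The second line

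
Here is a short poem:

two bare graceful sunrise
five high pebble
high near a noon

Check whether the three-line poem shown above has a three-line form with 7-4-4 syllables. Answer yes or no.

No

Line 1: two (1), bare (1), graceful (2), sunrise (2) → 6 (expected 7)
Line 2: five (1), high (1), pebble (2) → 4 ✓
Line 3: high (1), near (1), a (1), noon (1) → 4 ✓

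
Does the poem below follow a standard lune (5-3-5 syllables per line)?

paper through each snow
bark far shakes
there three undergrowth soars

Line 1: "paper through each snow": 2+1+1+1 = 5 ✓
Line 2: "bark far shakes": 1+1+1 = 3 ✓
Line 3: "there three undergrowth soars": 1+1+3+1 = 6 (expected 5)

No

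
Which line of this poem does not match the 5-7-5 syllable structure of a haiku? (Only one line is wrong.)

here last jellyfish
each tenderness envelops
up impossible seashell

Line 1: here (1), last (1), jellyfish (3) → 5 ✓
Line 2: each (1), tenderness (3), envelops (3) → 7 ✓
Line 3: up (1), impossible (4), seashell (2) → 7 (expected 5)

The third line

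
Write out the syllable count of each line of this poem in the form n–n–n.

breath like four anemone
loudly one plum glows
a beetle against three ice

7–5–7

Line 1: breath (1), like (1), four (1), anemone (4) → 7
Line 2: loudly (2), one (1), plum (1), glows (1) → 5
Line 3: a (1), beetle (2), against (2), three (1), ice (1) → 7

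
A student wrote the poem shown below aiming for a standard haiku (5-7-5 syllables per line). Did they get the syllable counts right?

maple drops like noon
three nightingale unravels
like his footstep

No

Line 1: maple (2), drops (1), like (1), noon (1) → 5 ✓
Line 2: three (1), nightingale (3), unravels (3) → 7 ✓
Line 3: like (1), his (1), footstep (2) → 4 (expected 5)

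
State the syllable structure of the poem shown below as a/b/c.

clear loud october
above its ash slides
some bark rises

5/5/4

Line 1: "clear loud october": 1+1+3 = 5
Line 2: "above its ash slides": 2+1+1+1 = 5
Line 3: "some bark rises": 1+1+2 = 4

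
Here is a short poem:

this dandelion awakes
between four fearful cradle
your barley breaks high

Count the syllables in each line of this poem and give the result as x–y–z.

7–7–5

Line 1: "this dandelion awakes": 1+4+2 = 7
Line 2: "between four fearful cradle": 2+1+2+2 = 7
Line 3: "your barley breaks high": 1+2+1+1 = 5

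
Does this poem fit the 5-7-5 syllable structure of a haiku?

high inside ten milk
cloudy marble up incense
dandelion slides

Yes

Line 1: high (1), inside (2), ten (1), milk (1) → 5 ✓
Line 2: cloudy (2), marble (2), up (1), incense (2) → 7 ✓
Line 3: dandelion (4), slides (1) → 5 ✓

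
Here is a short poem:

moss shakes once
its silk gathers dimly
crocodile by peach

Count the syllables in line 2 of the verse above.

Line 2: its (1), silk (1), gathers (2), dimly (2) → 6

6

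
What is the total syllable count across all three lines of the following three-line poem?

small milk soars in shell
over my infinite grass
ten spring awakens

Line 1: small(1) + milk(1) + soars(1) + in(1) + shell(1) = 5
Line 2: over(2) + my(1) + infinite(3) + grass(1) = 7
Line 3: ten(1) + spring(1) + awakens(3) = 5
Total: 5 + 7 + 5 = 17

17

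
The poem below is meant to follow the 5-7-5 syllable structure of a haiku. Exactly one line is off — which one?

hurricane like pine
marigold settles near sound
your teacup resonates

Line 1: "hurricane like pine": 3+1+1 = 5 ✓
Line 2: "marigold settles near sound": 3+2+1+1 = 7 ✓
Line 3: "your teacup resonates": 1+2+3 = 6 (expected 5)

Line 3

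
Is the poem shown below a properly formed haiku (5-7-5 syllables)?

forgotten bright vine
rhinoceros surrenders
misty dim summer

Yes

Line 1: forgotten (3), bright (1), vine (1) → 5 ✓
Line 2: rhinoceros (4), surrenders (3) → 7 ✓
Line 3: misty (2), dim (1), summer (2) → 5 ✓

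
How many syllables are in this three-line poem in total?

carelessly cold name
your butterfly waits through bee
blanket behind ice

Line 1: "carelessly cold name": 3+1+1 = 5
Line 2: "your butterfly waits through bee": 1+3+1+1+1 = 7
Line 3: "blanket behind ice": 2+2+1 = 5
Total: 5 + 7 + 5 = 17

17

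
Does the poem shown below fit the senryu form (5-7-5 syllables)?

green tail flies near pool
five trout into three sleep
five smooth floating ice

Line 1: "green tail flies near pool": 1+1+1+1+1 = 5 ✓
Line 2: "five trout into three sleep": 1+1+2+1+1 = 6 (expected 7)
Line 3: "five smooth floating ice": 1+1+2+1 = 5 ✓

No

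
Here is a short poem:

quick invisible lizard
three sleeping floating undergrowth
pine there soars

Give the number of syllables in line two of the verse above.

Line two: three (1), sleeping (2), floating (2), undergrowth (3) → 8

8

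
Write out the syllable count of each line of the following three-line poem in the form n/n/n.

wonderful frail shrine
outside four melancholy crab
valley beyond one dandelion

Line 1: "wonderful frail shrine": 3+1+1 = 5
Line 2: "outside four melancholy crab": 2+1+4+1 = 8
Line 3: "valley beyond one dandelion": 2+2+1+4 = 9

5/8/9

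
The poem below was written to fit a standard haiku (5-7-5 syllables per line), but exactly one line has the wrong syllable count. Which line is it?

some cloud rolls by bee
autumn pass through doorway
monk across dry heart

Line 1: some (1), cloud (1), rolls (1), by (1), bee (1) → 5 ✓
Line 2: autumn (2), pass (1), through (1), doorway (2) → 6 (expected 7)
Line 3: monk (1), across (2), dry (1), heart (1) → 5 ✓

Line 2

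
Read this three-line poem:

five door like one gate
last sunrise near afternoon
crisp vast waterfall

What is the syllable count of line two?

Line two: last(1) + sunrise(2) + near(1) + afternoon(3) = 7

7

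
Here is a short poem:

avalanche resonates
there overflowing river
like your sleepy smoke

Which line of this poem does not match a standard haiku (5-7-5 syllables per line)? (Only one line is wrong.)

Line 1

Line 1: avalanche(3) + resonates(3) = 6 (expected 5)
Line 2: there(1) + overflowing(4) + river(2) = 7 ✓
Line 3: like(1) + your(1) + sleepy(2) + smoke(1) = 5 ✓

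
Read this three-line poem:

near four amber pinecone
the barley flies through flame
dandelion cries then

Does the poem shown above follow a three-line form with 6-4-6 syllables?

No

Line 1: near (1), four (1), amber (2), pinecone (2) → 6 ✓
Line 2: the (1), barley (2), flies (1), through (1), flame (1) → 6 (expected 4)
Line 3: dandelion (4), cries (1), then (1) → 6 ✓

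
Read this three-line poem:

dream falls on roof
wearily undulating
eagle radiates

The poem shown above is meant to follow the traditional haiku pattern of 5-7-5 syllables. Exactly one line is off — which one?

Line 1

Line 1: dream(1) + falls(1) + on(1) + roof(1) = 4 (expected 5)
Line 2: wearily(3) + undulating(4) = 7 ✓
Line 3: eagle(2) + radiates(3) = 5 ✓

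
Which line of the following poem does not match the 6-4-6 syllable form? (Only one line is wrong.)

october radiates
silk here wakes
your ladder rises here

Line 1: "october radiates": 3+3 = 6 ✓
Line 2: "silk here wakes": 1+1+1 = 3 (expected 4)
Line 3: "your ladder rises here": 1+2+2+1 = 6 ✓

The second line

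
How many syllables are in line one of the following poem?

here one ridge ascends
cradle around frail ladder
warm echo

Line one: here(1) + one(1) + ridge(1) + ascends(2) = 5

5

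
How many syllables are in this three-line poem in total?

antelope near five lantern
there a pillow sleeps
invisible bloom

Line 1: antelope (3), near (1), five (1), lantern (2) → 7
Line 2: there (1), a (1), pillow (2), sleeps (1) → 5
Line 3: invisible (4), bloom (1) → 5
Total: 7 + 5 + 5 = 17

17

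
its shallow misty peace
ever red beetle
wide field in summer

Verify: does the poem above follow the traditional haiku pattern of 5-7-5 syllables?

Line 1: "its shallow misty peace": 1+2+2+1 = 6 (expected 5)
Line 2: "ever red beetle": 2+1+2 = 5 (expected 7)
Line 3: "wide field in summer": 1+1+1+2 = 5 ✓

No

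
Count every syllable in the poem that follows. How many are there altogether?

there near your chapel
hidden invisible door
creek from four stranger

Line 1: there(1) + near(1) + your(1) + chapel(2) = 5
Line 2: hidden(2) + invisible(4) + door(1) = 7
Line 3: creek(1) + from(1) + four(1) + stranger(2) = 5
Total: 5 + 7 + 5 = 17

17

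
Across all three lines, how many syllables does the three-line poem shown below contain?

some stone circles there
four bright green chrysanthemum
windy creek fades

Line 1: some (1), stone (1), circles (2), there (1) → 5
Line 2: four (1), bright (1), green (1), chrysanthemum (4) → 7
Line 3: windy (2), creek (1), fades (1) → 4
Total: 5 + 7 + 4 = 16

16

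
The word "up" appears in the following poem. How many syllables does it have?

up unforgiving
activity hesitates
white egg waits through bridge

1

"up" has 1 syllable.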